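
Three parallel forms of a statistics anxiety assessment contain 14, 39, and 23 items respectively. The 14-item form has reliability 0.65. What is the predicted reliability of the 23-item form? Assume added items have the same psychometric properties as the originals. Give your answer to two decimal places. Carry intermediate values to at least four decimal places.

0.75

The 39-item form is not needed; work directly from the 14-item form with n = 23/14 = 1.6429.
r_{23} = n·r / (1 + (n − 1)·r) = 1.0679 / 1.4179 ≈ 0.7532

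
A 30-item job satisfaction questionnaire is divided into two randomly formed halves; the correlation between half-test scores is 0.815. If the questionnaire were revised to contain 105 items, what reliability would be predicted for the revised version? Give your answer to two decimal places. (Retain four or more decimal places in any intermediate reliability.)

First correct the split-half correlation to full-test reliability: r_full = 2 × 0.815 / (1 + 0.815) ≈ 0.8981
Length factor from 30 to 105 items: n = 105/30 = 3.5000
r_new = n·r_full / (1 + (n − 1)·r_full) = 3.1433 / 3.2452 ≈ 0.9686

0.97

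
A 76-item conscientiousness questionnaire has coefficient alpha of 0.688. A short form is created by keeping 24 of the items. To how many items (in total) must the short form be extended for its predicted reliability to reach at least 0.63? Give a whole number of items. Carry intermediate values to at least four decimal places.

59

First, r for the 24-item form: n = 24/76 = 0.3158, so r_24 = 0.3158·0.688/(1 + (0.3158 − 1)·0.688) = 0.4105
Length factor from the short form to reach 0.63: n' = 0.63(1 − 0.4105) / [0.4105(1 − 0.63)] ≈ 2.4452
Items = 2.4452 × 24 ≈ 58.68 → 59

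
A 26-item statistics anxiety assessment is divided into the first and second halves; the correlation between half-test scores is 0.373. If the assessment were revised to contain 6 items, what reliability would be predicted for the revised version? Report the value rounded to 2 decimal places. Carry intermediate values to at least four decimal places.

0.22

Full-test reliability from the split-half r: r_full = 2(0.373)/(1 + 0.373) = 0.5433
Length factor from 26 to 6 items: n = 6/26 = 0.2308
r_new = n·r_full / (1 + (n − 1)·r_full) = 0.1254 / 0.5821 ≈ 0.2154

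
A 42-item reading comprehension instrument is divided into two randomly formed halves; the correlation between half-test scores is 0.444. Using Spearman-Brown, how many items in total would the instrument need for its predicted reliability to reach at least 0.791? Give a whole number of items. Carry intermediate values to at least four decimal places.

100

r_full = 2(0.444)/(1 + 0.444) = 0.6150
n = r_tgt(1 − r_full) / [r_full(1 − r_tgt)] = 0.791 × 0.3850 / (0.6150 × 0.209) ≈ 2.3693
Items = 2.3693 × 42 ≈ 99.51 → 100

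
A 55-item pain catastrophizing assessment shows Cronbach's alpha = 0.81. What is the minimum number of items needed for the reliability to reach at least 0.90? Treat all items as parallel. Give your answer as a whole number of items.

Invert Spearman-Brown to solve for n:
n = r_target (1 − r_old) / [ r_old (1 − r_target) ]
n = 0.90 × (1 − 0.81) / [ 0.81 × (1 − 0.90) ]
n = 0.1710 / 0.0810 ≈ 2.1111
Items needed = n × 55 = 2.1111 × 55 ≈ 116.11 → round up to 117

117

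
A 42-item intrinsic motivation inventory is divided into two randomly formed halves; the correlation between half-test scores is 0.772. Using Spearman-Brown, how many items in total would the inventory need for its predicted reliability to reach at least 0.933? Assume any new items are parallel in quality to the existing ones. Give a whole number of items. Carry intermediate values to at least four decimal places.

r_full = 2(0.772)/(1 + 0.772) = 0.8713
Solve Spearman-Brown for n: n = 0.933(1 − 0.8713) / [0.8713(1 − 0.933)] = 2.0569
Items = 2.0569 × 42 ≈ 86.39 → 87

87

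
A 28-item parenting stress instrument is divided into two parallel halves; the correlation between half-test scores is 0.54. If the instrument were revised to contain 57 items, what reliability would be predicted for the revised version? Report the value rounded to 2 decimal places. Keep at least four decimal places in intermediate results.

First correct the split-half correlation to full-test reliability: r_full = 2 × 0.54 / (1 + 0.54) ≈ 0.7013
Length factor from 28 to 57 items: n = 57/28 = 2.0357
r_new = n·r_full / (1 + (n − 1)·r_full) = 1.4276 / 1.7263 ≈ 0.8270

0.83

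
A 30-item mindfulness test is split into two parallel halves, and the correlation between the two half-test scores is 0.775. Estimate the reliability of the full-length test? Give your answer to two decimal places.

0.87

Apply the Spearman-Brown correction with n = 2:
r_full = 2r_hh / (1 + r_hh) = 2 × 0.775 / (1 + 0.775)
       = 1.5500 / 1.7750 = 0.8732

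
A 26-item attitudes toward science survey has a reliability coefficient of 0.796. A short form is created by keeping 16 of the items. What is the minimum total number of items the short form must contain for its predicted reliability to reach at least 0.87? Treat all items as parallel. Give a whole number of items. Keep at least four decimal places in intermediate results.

45

First, r for the 16-item form: n = 16/26 = 0.6154, so r_16 = 0.6154·0.796/(1 + (0.6154 − 1)·0.796) = 0.7060
Then solve for n' with r_old = 0.7060, r_target = 0.87: n' = 0.87(1 − 0.7060)/[0.7060(1 − 0.87)] = 2.7869
Items = 2.7869 × 16 ≈ 44.59 → 45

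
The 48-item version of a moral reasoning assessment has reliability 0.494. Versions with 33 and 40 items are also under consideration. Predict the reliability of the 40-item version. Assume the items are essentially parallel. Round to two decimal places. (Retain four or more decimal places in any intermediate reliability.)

The 33-item form is not needed; work directly from the 48-item form with n = 40/48 = 0.8333.
r_{40} = n·r / (1 + (n − 1)·r) = 0.4117 / 0.9177 ≈ 0.4486

0.45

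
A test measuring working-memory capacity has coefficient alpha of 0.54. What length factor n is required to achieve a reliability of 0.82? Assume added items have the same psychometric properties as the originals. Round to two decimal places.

3.88

Invert Spearman-Brown to solve for n:
n = r_target (1 − r_old) / [ r_old (1 − r_target) ]
n = 0.82(1 − 0.54) / [0.54(1 − 0.82)]
  = 0.3772 / 0.0972 = 3.8807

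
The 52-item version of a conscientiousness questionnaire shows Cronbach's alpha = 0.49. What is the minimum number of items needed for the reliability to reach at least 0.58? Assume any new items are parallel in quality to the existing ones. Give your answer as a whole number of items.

75

n = [0.58 × 0.51] / [0.49 × 0.42]
n = 0.2958 / 0.2058 ≈ 1.4373
So the test needs 1.4373 × 52 ≈ 74.74 items; rounding up, 75.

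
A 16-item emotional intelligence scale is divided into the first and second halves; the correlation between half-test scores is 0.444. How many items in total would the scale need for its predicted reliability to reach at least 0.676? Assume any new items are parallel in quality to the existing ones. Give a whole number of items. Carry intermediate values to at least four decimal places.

21

Corrected full-test reliability: r_full = 2 × 0.444 / (1 + 0.444) ≈ 0.6150
n = r_tgt(1 − r_full) / [r_full(1 − r_tgt)] = 0.676 × 0.3850 / (0.6150 × 0.324) ≈ 1.3061
Required items = 1.3061 × 16 = 20.90, so 21 items.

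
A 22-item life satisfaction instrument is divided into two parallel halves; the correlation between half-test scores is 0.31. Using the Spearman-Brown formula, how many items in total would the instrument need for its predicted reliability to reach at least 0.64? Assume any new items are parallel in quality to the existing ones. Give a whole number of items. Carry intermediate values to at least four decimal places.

44

Corrected full-test reliability: r_full = 2 × 0.31 / (1 + 0.31) ≈ 0.4733
n = r_tgt(1 − r_full) / [r_full(1 − r_tgt)] = 0.64 × 0.5267 / (0.4733 × 0.36) ≈ 1.9784
Required items = 1.9784 × 22 = 43.52, so 44 items.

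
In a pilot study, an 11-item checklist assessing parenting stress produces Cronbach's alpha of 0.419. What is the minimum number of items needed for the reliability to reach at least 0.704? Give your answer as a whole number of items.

Rearranging the Spearman-Brown formula for n,
n = r*(1 − r) / [ r (1 − r*) ]
n = 0.704 × (1 − 0.419) / [ 0.419 × (1 − 0.704) ]
n = 0.409024 / 0.124024 ≈ 3.2979
3.2979 × 11 = 36.28 → 37 items

37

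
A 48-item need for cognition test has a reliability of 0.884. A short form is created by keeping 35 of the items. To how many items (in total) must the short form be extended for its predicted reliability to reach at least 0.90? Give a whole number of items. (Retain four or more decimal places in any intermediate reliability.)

57

First, r for the 35-item form: n = 35/48 = 0.7292, so r_35 = 0.7292·0.884/(1 + (0.7292 − 1)·0.884) = 0.8475
Then solve for n' with r_old = 0.8475, r_target = 0.90: n' = 0.90(1 − 0.8475)/[0.8475(1 − 0.90)] = 1.6195
Total items = 1.6195 × 35 = 56.68, rounded up to 57.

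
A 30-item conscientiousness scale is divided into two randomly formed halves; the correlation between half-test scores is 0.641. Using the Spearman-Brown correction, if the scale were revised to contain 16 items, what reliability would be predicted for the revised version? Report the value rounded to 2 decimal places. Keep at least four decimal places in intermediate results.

First correct the split-half correlation to full-test reliability: r_full = 2 × 0.641 / (1 + 0.641) ≈ 0.7812
Then adjust to 16 items: n = 16/30 = 0.5333
r_new = n·r_full / (1 + (n − 1)·r_full) = 0.4166 / 0.6354 ≈ 0.6556

0.66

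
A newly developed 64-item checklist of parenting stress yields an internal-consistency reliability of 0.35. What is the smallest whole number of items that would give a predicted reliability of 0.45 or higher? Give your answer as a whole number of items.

98

Rearranging the Spearman-Brown formula for n,
n = r_target (1 − r_old) / [ r_old (1 − r_target) ]
n = [0.45 × 0.65] / [0.35 × 0.55]
n = 0.2925 / 0.1925 ≈ 1.5195
Items needed = n × 64 = 1.5195 × 64 ≈ 97.25 → round up to 98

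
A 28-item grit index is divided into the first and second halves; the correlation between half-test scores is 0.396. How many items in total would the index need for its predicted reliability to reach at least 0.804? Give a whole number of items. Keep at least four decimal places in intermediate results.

Corrected full-test reliability: r_full = 2 × 0.396 / (1 + 0.396) ≈ 0.5673
Solve Spearman-Brown for n: n = 0.804(1 − 0.5673) / [0.5673(1 − 0.804)] = 3.1288
Items = 3.1288 × 28 ≈ 87.61 → 88

88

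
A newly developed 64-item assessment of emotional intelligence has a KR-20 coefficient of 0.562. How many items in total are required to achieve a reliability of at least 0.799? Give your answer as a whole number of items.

199

n = [0.799 × 0.438] / [0.562 × 0.201]
  = 0.349962 / 0.112962 = 3.0981
So the test needs 3.0981 × 64 ≈ 198.28 items; rounding up, 199.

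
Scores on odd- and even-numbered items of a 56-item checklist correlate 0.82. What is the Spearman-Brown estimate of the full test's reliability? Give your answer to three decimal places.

Apply the Spearman-Brown correction with n = 2:
r_full = 2r_hh / (1 + r_hh) = 2 × 0.82 / (1 + 0.82)
       = 1.6400 / 1.8200 = 0.9011

0.901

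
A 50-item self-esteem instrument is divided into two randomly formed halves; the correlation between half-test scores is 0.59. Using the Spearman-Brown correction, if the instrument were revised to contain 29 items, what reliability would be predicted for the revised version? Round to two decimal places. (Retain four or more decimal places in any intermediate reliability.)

0.63

Full-test reliability from the split-half r: r_full = 2(0.59)/(1 + 0.59) = 0.7421
Then adjust to 29 items: n = 29/50 = 0.5800
r_new = n·r_full / (1 + (n − 1)·r_full) = 0.4304 / 0.6883 ≈ 0.6253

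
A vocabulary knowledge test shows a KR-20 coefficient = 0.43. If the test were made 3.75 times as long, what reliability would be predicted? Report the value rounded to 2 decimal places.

r_new = 3.75·0.43 / [1 + (3.75 − 1)·0.43]
r_new = 1.6125 / 2.1825 ≈ 0.7388

0.74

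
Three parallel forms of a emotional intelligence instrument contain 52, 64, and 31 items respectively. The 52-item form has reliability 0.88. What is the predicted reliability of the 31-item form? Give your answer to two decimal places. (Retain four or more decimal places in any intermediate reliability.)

The 64-item form is not needed; work directly from the 52-item form with n = 31/52 = 0.5962.
r_{31} = n·r / (1 + (n − 1)·r) = 0.5247 / 0.6447 ≈ 0.8139

0.81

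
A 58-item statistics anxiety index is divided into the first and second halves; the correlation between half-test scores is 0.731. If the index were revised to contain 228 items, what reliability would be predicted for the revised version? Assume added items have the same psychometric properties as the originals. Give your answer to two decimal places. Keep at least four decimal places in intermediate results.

0.96

Spearman-Brown correction (n = 2): r_full = 2·0.731/(1 + 0.731) = 0.8446
Then adjust to 228 items: n = 228/58 = 3.9310
r_new = n·r_full / (1 + (n − 1)·r_full) = 3.3201 / 3.4755 ≈ 0.9553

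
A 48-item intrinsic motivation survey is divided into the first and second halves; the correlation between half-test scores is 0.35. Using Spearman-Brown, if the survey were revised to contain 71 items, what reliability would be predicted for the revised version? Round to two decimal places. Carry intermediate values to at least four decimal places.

First correct the split-half correlation to full-test reliability: r_full = 2 × 0.35 / (1 + 0.35) ≈ 0.5185
Length factor from 48 to 71 items: n = 71/48 = 1.4792
r_new = n·r_full / (1 + (n − 1)·r_full) = 0.7670 / 1.2485 ≈ 0.6143

0.61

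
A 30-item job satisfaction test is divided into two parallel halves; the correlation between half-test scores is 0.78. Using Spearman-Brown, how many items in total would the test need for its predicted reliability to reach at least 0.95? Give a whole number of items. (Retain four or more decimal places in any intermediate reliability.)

81

r_full = 2(0.78)/(1 + 0.78) = 0.8764
Solve Spearman-Brown for n: n = 0.95(1 − 0.8764) / [0.8764(1 − 0.95)] = 2.6796
Required items = 2.6796 × 30 = 80.39, so 81 items.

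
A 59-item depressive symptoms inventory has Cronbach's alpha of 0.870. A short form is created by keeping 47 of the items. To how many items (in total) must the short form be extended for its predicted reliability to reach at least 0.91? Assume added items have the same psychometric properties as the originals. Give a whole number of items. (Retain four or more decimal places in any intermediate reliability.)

First, r for the 47-item form: n = 47/59 = 0.7966, so r_47 = 0.7966·0.870/(1 + (0.7966 − 1)·0.870) = 0.8420
Length factor from the short form to reach 0.91: n' = 0.91(1 − 0.8420) / [0.8420(1 − 0.91)] ≈ 1.8973
Total items = 1.8973 × 47 = 89.17, rounded up to 90.

90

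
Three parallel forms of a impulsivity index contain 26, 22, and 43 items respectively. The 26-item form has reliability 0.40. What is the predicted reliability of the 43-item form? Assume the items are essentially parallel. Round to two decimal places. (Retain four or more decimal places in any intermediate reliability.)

Only the ratio of lengths matters: n = 43/26 = 1.6538
r_{43} = n·r / (1 + (n − 1)·r) = 0.6615 / 1.2615 ≈ 0.5244

0.52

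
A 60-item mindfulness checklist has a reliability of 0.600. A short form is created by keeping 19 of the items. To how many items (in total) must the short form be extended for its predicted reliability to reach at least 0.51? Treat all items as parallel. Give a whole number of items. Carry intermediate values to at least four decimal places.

First, r for the 19-item form: n = 19/60 = 0.3167, so r_19 = 0.3167·0.600/(1 + (0.3167 − 1)·0.600) = 0.3221
Length factor from the short form to reach 0.51: n' = 0.51(1 − 0.3221) / [0.3221(1 − 0.51)] ≈ 2.1905
Items = 2.1905 × 19 ≈ 41.62 → 42

42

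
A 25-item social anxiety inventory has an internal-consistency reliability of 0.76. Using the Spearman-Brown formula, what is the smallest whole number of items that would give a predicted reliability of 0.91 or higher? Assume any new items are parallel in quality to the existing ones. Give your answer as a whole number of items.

80

Rearranging the Spearman-Brown formula for n,
n = r*(1 − r) / [ r (1 − r*) ]
n = 0.91(1 − 0.76) / [0.76(1 − 0.91)]
  = 0.2184 / 0.0684 = 3.1930
Items needed = n × 25 = 3.1930 × 25 ≈ 79.83 → round up to 80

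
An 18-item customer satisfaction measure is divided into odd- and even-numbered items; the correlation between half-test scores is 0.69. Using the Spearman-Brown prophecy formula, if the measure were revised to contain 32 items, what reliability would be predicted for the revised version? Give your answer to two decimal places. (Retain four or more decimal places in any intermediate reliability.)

0.89

Full-test reliability from the split-half r: r_full = 2(0.69)/(1 + 0.69) = 0.8166
Length factor from 18 to 32 items: n = 32/18 = 1.7778
r_new = n·r_full / (1 + (n − 1)·r_full) = 1.4518 / 1.6352 ≈ 0.8878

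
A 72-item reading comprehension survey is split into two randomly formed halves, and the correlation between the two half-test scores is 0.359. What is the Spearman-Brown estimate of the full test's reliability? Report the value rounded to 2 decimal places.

r_full = 2r_hh / (1 + r_hh) = 2 × 0.359 / (1 + 0.359)
       = 0.7180 / 1.3590 = 0.5283

0.53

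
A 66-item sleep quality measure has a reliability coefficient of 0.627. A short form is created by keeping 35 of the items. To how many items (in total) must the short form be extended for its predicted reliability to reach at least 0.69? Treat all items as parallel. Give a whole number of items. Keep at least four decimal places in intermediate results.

88

Short-form reliability: n = 35/66 = 0.5303; r_35 = n·r/(1+(n−1)r) ≈ 0.4713
Then solve for n' with r_old = 0.4713, r_target = 0.69: n' = 0.69(1 − 0.4713)/[0.4713(1 − 0.69)] = 2.4969
Items = 2.4969 × 35 ≈ 87.39 → 88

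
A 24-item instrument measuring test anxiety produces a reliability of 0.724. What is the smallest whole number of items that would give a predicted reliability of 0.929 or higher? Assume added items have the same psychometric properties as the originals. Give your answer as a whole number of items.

120

Rearranging the Spearman-Brown formula for n,
n = r*(1 − r) / [ r (1 − r*) ]
n = 0.929(1 − 0.724) / [0.724(1 − 0.929)]
  = 0.256404 / 0.051404 = 4.9880
So the test needs 4.9880 × 24 ≈ 119.71 items; rounding up, 120.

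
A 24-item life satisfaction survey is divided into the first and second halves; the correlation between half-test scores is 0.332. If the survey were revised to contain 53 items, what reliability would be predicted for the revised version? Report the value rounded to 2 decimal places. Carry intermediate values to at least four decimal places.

0.69

First correct the split-half correlation to full-test reliability: r_full = 2 × 0.332 / (1 + 0.332) ≈ 0.4985
Then adjust to 53 items: n = 53/24 = 2.2083
r_new = n·r_full / (1 + (n − 1)·r_full) = 1.1008 / 1.6023 ≈ 0.6870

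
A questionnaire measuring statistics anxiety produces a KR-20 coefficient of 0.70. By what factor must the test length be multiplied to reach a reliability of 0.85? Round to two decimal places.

2.43

Rearranging the Spearman-Brown formula for n,
n = r_target (1 − r_old) / [ r_old (1 − r_target) ]
n = [0.85 × 0.30] / [0.70 × 0.15]
  = 0.2550 / 0.1050 = 2.4286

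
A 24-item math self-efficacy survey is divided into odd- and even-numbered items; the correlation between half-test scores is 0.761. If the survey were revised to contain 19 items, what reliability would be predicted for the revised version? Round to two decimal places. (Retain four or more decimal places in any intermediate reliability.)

0.83

First correct the split-half correlation to full-test reliability: r_full = 2 × 0.761 / (1 + 0.761) ≈ 0.8643
Then adjust to 19 items: n = 19/24 = 0.7917
r_new = n·r_full / (1 + (n − 1)·r_full) = 0.6843 / 0.8200 ≈ 0.8345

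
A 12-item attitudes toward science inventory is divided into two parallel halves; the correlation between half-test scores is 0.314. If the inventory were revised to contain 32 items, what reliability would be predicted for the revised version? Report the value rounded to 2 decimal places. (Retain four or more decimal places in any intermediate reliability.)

0.71

Full-test reliability from the split-half r: r_full = 2(0.314)/(1 + 0.314) = 0.4779
Then adjust to 32 items: n = 32/12 = 2.6667
r_new = n·r_full / (1 + (n − 1)·r_full) = 1.2744 / 1.7965 ≈ 0.7094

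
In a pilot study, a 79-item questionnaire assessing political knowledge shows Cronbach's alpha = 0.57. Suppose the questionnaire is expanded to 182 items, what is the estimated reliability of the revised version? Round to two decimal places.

0.75

The new length is 182/79 = 2.3038 times the old.
By Spearman-Brown, r_new = n r / (1 + (n − 1) r).
r_new = (2.3038 × 0.57) / (1 + (2.3038 − 1) × 0.57)
r_new = 1.3132 / 1.7432 ≈ 0.7533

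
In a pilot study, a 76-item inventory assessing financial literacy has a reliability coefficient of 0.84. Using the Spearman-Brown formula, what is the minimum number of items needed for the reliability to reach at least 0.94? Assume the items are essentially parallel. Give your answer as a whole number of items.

Rearranging the Spearman-Brown formula for n,
n = r*(1 − r) / [ r (1 − r*) ]
n = 0.94(1 − 0.84) / [0.84(1 − 0.94)]
n = 0.1504 / 0.0504 ≈ 2.9841
So the test needs 2.9841 × 76 ≈ 226.79 items; rounding up, 227.

227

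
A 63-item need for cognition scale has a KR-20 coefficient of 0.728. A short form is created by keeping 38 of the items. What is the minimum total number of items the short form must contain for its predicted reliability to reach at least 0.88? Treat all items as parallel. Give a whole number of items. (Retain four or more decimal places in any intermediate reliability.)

Short-form reliability: n = 38/63 = 0.6032; r_38 = n·r/(1+(n−1)r) ≈ 0.6175
Then solve for n' with r_old = 0.6175, r_target = 0.88: n' = 0.88(1 − 0.6175)/[0.6175(1 − 0.88)] = 4.5425
Items = 4.5425 × 38 ≈ 172.62 → 173

173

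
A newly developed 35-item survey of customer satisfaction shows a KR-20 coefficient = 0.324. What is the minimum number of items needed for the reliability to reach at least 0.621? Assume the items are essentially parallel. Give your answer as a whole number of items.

n = 0.621(1 − 0.324) / [0.324(1 − 0.621)]
n = 0.419796 / 0.122796 ≈ 3.4186
3.4186 × 35 = 119.65 → 120 items

120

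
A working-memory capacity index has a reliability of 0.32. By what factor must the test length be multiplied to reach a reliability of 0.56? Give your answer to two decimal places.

2.70

n = 0.56 × (1 − 0.32) / [ 0.32 × (1 − 0.56) ]
n = 0.3808 / 0.1408 ≈ 2.7045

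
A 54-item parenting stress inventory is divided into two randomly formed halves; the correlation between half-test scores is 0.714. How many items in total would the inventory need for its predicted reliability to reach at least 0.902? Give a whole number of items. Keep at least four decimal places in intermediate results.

100

r_full = 2(0.714)/(1 + 0.714) = 0.8331
n = r_tgt(1 − r_full) / [r_full(1 − r_tgt)] = 0.902 × 0.1669 / (0.8331 × 0.098) ≈ 1.8439
Items = 1.8439 × 54 ≈ 99.57 → 100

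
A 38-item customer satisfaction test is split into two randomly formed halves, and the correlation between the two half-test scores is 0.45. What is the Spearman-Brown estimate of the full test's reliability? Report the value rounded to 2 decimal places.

Each half is half the length of the full test, so the full test is n = 2 times a half.
r_full = 2r_hh / (1 + r_hh) = 2 × 0.45 / (1 + 0.45)
       = 0.9000 / 1.4500 = 0.6207

0.62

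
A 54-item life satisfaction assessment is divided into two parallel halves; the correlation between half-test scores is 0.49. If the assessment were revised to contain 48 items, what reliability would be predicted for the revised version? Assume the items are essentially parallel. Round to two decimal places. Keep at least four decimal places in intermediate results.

0.63

Spearman-Brown correction (n = 2): r_full = 2·0.49/(1 + 0.49) = 0.6577
Then adjust to 48 items: n = 48/54 = 0.8889
r_new = n·r_full / (1 + (n − 1)·r_full) = 0.5846 / 0.9269 ≈ 0.6307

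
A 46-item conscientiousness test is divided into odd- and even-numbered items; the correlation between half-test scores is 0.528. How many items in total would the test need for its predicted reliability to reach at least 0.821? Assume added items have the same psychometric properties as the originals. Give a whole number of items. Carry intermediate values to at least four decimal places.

Corrected full-test reliability: r_full = 2 × 0.528 / (1 + 0.528) ≈ 0.6911
Solve Spearman-Brown for n: n = 0.821(1 − 0.6911) / [0.6911(1 − 0.821)] = 2.0501
Required items = 2.0501 × 46 = 94.30, so 95 items.

95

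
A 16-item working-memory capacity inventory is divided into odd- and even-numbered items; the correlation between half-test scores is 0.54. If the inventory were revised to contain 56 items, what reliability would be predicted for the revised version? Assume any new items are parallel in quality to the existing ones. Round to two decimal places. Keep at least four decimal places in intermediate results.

First correct the split-half correlation to full-test reliability: r_full = 2 × 0.54 / (1 + 0.54) ≈ 0.7013
Length factor from 16 to 56 items: n = 56/16 = 3.5000
r_new = n·r_full / (1 + (n − 1)·r_full) = 2.4546 / 2.7532 ≈ 0.8915

0.89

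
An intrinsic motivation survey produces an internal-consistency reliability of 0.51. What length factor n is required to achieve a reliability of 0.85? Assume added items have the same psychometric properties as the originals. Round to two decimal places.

5.44

Rearranging the Spearman-Brown formula for n,
n = r_target (1 − r_old) / [ r_old (1 − r_target) ]
n = 0.85(1 − 0.51) / [0.51(1 − 0.85)]
n = 0.4165 / 0.0765 ≈ 5.4444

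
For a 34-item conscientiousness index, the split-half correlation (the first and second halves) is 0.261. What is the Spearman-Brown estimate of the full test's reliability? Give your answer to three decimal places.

Apply the Spearman-Brown correction with n = 2:
r_full = 2r_hh / (1 + r_hh) = 2 × 0.261 / (1 + 0.261)
       = 0.5220 / 1.2610 = 0.4140

0.414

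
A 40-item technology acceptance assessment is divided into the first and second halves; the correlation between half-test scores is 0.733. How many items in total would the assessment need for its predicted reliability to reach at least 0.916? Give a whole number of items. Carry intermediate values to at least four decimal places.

r_full = 2(0.733)/(1 + 0.733) = 0.8459
Solve Spearman-Brown for n: n = 0.916(1 − 0.8459) / [0.8459(1 − 0.916)] = 1.9866
Required items = 1.9866 × 40 = 79.46, so 80 items.

80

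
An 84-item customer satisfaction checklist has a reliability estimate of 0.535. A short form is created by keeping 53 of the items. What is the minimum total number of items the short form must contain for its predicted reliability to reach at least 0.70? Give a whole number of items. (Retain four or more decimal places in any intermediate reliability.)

Short-form reliability: n = 53/84 = 0.6310; r_53 = n·r/(1+(n−1)r) ≈ 0.4206
Length factor from the short form to reach 0.70: n' = 0.70(1 − 0.4206) / [0.4206(1 − 0.70)] ≈ 3.2143
Total items = 3.2143 × 53 = 170.36, rounded up to 171.

171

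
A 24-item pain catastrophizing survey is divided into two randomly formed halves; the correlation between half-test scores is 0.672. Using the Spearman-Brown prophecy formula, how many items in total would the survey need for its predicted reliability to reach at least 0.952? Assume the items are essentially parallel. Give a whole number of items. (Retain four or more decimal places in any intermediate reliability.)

r_full = 2(0.672)/(1 + 0.672) = 0.8038
Solve Spearman-Brown for n: n = 0.952(1 − 0.8038) / [0.8038(1 − 0.952)] = 4.8411
Items = 4.8411 × 24 ≈ 116.19 → 117

117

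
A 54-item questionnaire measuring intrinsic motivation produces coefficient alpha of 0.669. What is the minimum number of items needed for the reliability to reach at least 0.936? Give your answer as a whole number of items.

391

Rearranging the Spearman-Brown formula for n,
n = r_target (1 − r_old) / [ r_old (1 − r_target) ]
n = [0.936 × 0.331] / [0.669 × 0.064]
  = 0.309816 / 0.042816 = 7.2360
Items needed = n × 54 = 7.2360 × 54 ≈ 390.74 → round up to 391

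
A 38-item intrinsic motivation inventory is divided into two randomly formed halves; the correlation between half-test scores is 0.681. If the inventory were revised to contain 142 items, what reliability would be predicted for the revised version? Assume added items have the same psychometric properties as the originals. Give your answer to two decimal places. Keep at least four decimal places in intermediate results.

0.94

Spearman-Brown correction (n = 2): r_full = 2·0.681/(1 + 0.681) = 0.8102
Length factor from 38 to 142 items: n = 142/38 = 3.7368
r_new = n·r_full / (1 + (n − 1)·r_full) = 3.0276 / 3.2174 ≈ 0.9410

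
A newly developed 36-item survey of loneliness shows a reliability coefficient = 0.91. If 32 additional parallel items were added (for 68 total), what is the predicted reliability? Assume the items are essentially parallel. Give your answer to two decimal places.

n = 68/36 = 1.8889
Spearman-Brown: r_new = n·r / (1 + (n − 1)·r)
r_new = (1.8889 × 0.91) / (1 + (1.8889 − 1) × 0.91)
r_new = 1.7189 / 1.8089 ≈ 0.9502

0.95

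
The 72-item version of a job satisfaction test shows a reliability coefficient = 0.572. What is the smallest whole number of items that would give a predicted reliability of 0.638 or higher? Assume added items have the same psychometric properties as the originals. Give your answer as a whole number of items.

Invert Spearman-Brown to solve for n:
n = r_target (1 − r_old) / [ r_old (1 − r_target) ]
n = [0.638 × 0.428] / [0.572 × 0.362]
  = 0.273064 / 0.207064 = 1.3187
Items needed = n × 72 = 1.3187 × 72 ≈ 94.95 → round up to 95

95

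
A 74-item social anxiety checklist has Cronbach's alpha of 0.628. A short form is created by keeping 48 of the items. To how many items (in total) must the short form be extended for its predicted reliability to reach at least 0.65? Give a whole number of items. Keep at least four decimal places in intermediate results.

First, r for the 48-item form: n = 48/74 = 0.6486, so r_48 = 0.6486·0.628/(1 + (0.6486 − 1)·0.628) = 0.5227
Then solve for n' with r_old = 0.5227, r_target = 0.65: n' = 0.65(1 − 0.5227)/[0.5227(1 − 0.65)] = 1.6958
Items = 1.6958 × 48 ≈ 81.40 → 82

82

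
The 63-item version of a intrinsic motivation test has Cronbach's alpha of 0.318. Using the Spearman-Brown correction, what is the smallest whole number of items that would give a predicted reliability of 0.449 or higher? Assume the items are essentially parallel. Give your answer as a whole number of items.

111

Spearman-Brown solved for the length factor n:
n = r*(1 − r) / [ r (1 − r*) ]
n = [0.449 × 0.682] / [0.318 × 0.551]
  = 0.306218 / 0.175218 = 1.7476
Items needed = n × 63 = 1.7476 × 63 ≈ 110.10 → round up to 111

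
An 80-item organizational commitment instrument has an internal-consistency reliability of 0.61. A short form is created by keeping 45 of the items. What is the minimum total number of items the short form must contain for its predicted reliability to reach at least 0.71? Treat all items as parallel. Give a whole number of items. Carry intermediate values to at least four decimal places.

Short-form reliability: n = 45/80 = 0.5625; r_45 = n·r/(1+(n−1)r) ≈ 0.4680
Length factor from the short form to reach 0.71: n' = 0.71(1 − 0.4680) / [0.4680(1 − 0.71)] ≈ 2.7831
Total items = 2.7831 × 45 = 125.24, rounded up to 126.

126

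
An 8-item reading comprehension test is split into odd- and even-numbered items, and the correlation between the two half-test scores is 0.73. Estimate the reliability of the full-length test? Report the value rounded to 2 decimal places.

0.84

Each half is half the length of the full test, so the full test is n = 2 times a half.
r_full = 2(0.73) / (1 + 0.73)
r_full = 1.4600 / 1.7300 ≈ 0.8439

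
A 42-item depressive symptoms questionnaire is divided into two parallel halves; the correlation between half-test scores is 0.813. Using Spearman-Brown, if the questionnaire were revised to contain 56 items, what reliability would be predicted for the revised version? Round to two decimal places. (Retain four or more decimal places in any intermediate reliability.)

0.92

Spearman-Brown correction (n = 2): r_full = 2·0.813/(1 + 0.813) = 0.8969
Length factor from 42 to 56 items: n = 56/42 = 1.3333
r_new = n·r_full / (1 + (n − 1)·r_full) = 1.1958 / 1.2989 ≈ 0.9206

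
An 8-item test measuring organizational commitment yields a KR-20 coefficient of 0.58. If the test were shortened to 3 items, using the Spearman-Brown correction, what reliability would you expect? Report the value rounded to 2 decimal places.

n = 3/8 = 0.375
Spearman-Brown: r_new = n·r / (1 + (n − 1)·r)
r_new = (0.375 × 0.58) / (1 + (0.375 − 1) × 0.58)
r_new = 0.2175 / 0.6375 ≈ 0.3412

0.34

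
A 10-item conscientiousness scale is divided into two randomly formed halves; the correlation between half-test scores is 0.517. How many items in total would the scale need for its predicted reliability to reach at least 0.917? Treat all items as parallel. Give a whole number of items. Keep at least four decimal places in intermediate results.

52

r_full = 2(0.517)/(1 + 0.517) = 0.6816
Solve Spearman-Brown for n: n = 0.917(1 − 0.6816) / [0.6816(1 − 0.917)] = 5.1610
Items = 5.1610 × 10 ≈ 51.61 → 52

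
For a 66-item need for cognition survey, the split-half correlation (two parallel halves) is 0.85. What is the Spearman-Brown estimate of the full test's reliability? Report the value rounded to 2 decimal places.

r_full = 2(0.85) / (1 + 0.85)
r_full = 1.7000 / 1.8500 ≈ 0.9189

0.92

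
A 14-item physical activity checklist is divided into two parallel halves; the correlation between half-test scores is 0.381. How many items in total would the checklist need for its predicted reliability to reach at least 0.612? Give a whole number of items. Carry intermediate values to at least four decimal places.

Corrected full-test reliability: r_full = 2 × 0.381 / (1 + 0.381) ≈ 0.5518
n = r_tgt(1 − r_full) / [r_full(1 − r_tgt)] = 0.612 × 0.4482 / (0.5518 × 0.388) ≈ 1.2812
Items = 1.2812 × 14 ≈ 17.94 → 18

18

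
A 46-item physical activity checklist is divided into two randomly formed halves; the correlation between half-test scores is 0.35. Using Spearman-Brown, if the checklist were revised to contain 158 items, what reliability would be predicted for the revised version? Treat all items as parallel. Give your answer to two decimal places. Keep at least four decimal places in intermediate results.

0.79

First correct the split-half correlation to full-test reliability: r_full = 2 × 0.35 / (1 + 0.35) ≈ 0.5185
Length factor from 46 to 158 items: n = 158/46 = 3.4348
r_new = n·r_full / (1 + (n − 1)·r_full) = 1.7809 / 2.2624 ≈ 0.7872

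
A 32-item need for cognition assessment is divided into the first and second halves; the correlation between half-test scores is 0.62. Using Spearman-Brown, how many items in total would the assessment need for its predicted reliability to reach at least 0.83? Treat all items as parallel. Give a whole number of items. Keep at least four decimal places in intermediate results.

r_full = 2(0.62)/(1 + 0.62) = 0.7654
Solve Spearman-Brown for n: n = 0.83(1 − 0.7654) / [0.7654(1 − 0.83)] = 1.4965
Items = 1.4965 × 32 ≈ 47.89 → 48

48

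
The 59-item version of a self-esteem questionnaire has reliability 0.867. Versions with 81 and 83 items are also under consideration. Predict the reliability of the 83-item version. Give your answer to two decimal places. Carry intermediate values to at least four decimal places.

0.90

The 81-item form is not needed; work directly from the 59-item form with n = 83/59 = 1.4068.
r_{83} = n·r / (1 + (n − 1)·r) = 1.2197 / 1.3527 ≈ 0.9017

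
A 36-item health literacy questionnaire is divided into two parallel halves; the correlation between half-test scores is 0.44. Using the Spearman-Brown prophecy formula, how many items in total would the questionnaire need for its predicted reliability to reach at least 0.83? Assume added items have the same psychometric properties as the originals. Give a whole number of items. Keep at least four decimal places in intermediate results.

112

Corrected full-test reliability: r_full = 2 × 0.44 / (1 + 0.44) ≈ 0.6111
Solve Spearman-Brown for n: n = 0.83(1 − 0.6111) / [0.6111(1 − 0.83)] = 3.1071
Required items = 3.1071 × 36 = 111.86, so 112 items.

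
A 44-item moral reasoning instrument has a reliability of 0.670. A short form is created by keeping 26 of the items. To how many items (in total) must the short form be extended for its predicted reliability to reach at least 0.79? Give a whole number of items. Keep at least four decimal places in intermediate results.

82

Short-form reliability: n = 26/44 = 0.5909; r_26 = n·r/(1+(n−1)r) ≈ 0.5454
Length factor from the short form to reach 0.79: n' = 0.79(1 − 0.5454) / [0.5454(1 − 0.79)] ≈ 3.1356
Total items = 3.1356 × 26 = 81.53, rounded up to 82.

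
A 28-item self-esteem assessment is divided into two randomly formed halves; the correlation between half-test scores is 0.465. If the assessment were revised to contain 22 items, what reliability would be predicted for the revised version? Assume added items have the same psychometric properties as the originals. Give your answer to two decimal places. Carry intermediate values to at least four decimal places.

0.58

Spearman-Brown correction (n = 2): r_full = 2·0.465/(1 + 0.465) = 0.6348
Then adjust to 22 items: n = 22/28 = 0.7857
r_new = n·r_full / (1 + (n − 1)·r_full) = 0.4988 / 0.8640 ≈ 0.5773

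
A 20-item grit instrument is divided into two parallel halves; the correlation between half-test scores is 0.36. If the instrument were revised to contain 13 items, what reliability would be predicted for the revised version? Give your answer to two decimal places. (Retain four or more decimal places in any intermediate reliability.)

0.42

Spearman-Brown correction (n = 2): r_full = 2·0.36/(1 + 0.36) = 0.5294
Length factor from 20 to 13 items: n = 13/20 = 0.6500
r_new = n·r_full / (1 + (n − 1)·r_full) = 0.3441 / 0.8147 ≈ 0.4224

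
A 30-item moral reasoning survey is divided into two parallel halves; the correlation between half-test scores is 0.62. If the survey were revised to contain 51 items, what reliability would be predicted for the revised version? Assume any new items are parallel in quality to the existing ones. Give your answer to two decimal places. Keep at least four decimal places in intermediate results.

First correct the split-half correlation to full-test reliability: r_full = 2 × 0.62 / (1 + 0.62) ≈ 0.7654
Length factor from 30 to 51 items: n = 51/30 = 1.7000
r_new = n·r_full / (1 + (n − 1)·r_full) = 1.3012 / 1.5358 ≈ 0.8472

0.85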